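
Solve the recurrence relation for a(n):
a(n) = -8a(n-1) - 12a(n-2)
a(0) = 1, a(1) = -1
Characteristic equation: x² + 8x + 12 = 0, which factors as (x - (-6))(x - (-2)) = 0.
Roots r₁ = -6, r₂ = -2 (distinct).
General solution: a(n) = A·(-6)^n + B·(-2)^n.
From a(0) = 1: A + B = 1.
From a(1) = -1: -6A - 2B = -1.
Solving: A = - \frac{1}{4}, B = \frac{5}{4}.
So a(n) = \frac{5 \left(-2\right)^{n}}{4} - \frac{\left(-6\right)^{n}}{4}.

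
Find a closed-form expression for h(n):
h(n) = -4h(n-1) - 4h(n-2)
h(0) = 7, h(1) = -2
Characteristic equation: x² + 4x + 4 = 0, which is (x - (-2))².
Repeated root r = -2.
General solution: h(n) = (A + Bn)·(-2)^n.
From h(0) = 7: A = 7.
From h(1) = -2: (A + B)·(-2) = -2 ⇒ B = -6.
So h(n) = \left(7 - 6 n\right) \cdot (-2)^n.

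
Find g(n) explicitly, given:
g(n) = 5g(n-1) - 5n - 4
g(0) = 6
First-order linear with linear forcing.
Homogeneous solution: g_h(n) = A·(5)^n.
Try particular g_p(n) = pn + q. Substituting:
  pn + q = 5(p(n-1) + q) - 5n - 4.
Matching the n-coefficient: p = 5p - 5 ⇒ p = \frac{5}{4}.
Matching constants: q = -5p + 5q - 4 ⇒ q = \frac{41}{16}.
General: g(n) = A·(5)^n + \frac{5 n}{4} + \frac{41}{16}.
Apply g(0) = 6: A + \frac{41}{16} = 6 ⇒ A = \frac{55}{16}.
So g(n) = \frac{55 \cdot 5^{n}}{16} + \frac{5 n}{4} + \frac{41}{16}.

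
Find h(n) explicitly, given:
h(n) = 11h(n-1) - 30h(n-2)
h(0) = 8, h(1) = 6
Characteristic equation: x² - 11x + 30 = 0, which factors as (x - (6))(x - (5)) = 0.
Roots r₁ = 6, r₂ = 5 (distinct).
General solution: h(n) = A·(6)^n + B·(5)^n.
From h(0) = 8: A + B = 8.
From h(1) = 6: 6A + 5B = 6.
Solving: A = -34, B = 42.
So h(n) = 42 \cdot 5^{n} - 34 \cdot 6^{n}.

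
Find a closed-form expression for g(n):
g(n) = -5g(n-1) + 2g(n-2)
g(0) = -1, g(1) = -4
Characteristic equation: x² + 5x - 2 = 0.
Discriminant Δ = (-5)² + 4·(2) = 33.
Roots r₁,₂ = (-5 ± √33)/2, so r₁ = - \frac{5}{2} + \frac{\sqrt{33}}{2}, r₂ = - \frac{\sqrt{33}}{2} - \frac{5}{2}.
General solution: g(n) = A·r₁^n + B·r₂^n.
From the initial conditions, A + B = -1 and r₁A + r₂B = -4.
Since r₁ - r₂ = √33: A = (-4 - (-1)r₂)/√33 = - \frac{13 \sqrt{33}}{66} - \frac{1}{2}, and B = -1 - A = - \frac{1}{2} + \frac{13 \sqrt{33}}{66}.
So g(n) = \left(- \frac{13 \sqrt{33}}{66} - \frac{1}{2}\right)\left(- \frac{5}{2} + \frac{\sqrt{33}}{2}\right)^n + \left(- \frac{1}{2} + \frac{13 \sqrt{33}}{66}\right)\left(- \frac{\sqrt{33}}{2} - \frac{5}{2}\right)^n.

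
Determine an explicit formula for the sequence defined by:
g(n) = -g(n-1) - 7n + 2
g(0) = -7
First-order linear with linear forcing.
Homogeneous solution: g_h(n) = A·(-1)^n.
Try particular g_p(n) = pn + q. Substituting:
  pn + q = -(p(n-1) + q) - 7n + 2.
Matching the n-coefficient: p = -p - 7 ⇒ p = - \frac{7}{2}.
Matching constants: q = p - q + 2 ⇒ q = - \frac{3}{4}.
General: g(n) = A·(-1)^n - \frac{7 n}{2} - \frac{3}{4}.
Apply g(0) = -7: A - \frac{3}{4} = -7 ⇒ A = - \frac{25}{4}.
So g(n) = - \frac{25 \left(-1\right)^{n}}{4} - \frac{7 n}{2} - \frac{3}{4}.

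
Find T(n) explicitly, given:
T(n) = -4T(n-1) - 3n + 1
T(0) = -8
First-order linear with linear forcing.
Homogeneous solution: T_h(n) = A·(-4)^n.
Try particular T_p(n) = pn + q. Substituting:
  pn + q = -4(p(n-1) + q) - 3n + 1.
Matching the n-coefficient: p = -4p - 3 ⇒ p = - \frac{3}{5}.
Matching constants: q = 4p - 4q + 1 ⇒ q = - \frac{7}{25}.
General: T(n) = A·(-4)^n - \frac{3 n}{5} - \frac{7}{25}.
Apply T(0) = -8: A - \frac{7}{25} = -8 ⇒ A = - \frac{193}{25}.
So T(n) = - \frac{193 \left(-4\right)^{n}}{25} - \frac{3 n}{5} - \frac{7}{25}.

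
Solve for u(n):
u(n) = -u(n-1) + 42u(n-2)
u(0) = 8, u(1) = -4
Characteristic equation: x² + x - 42 = 0, which factors as (x - (-7))(x - (6)) = 0.
Roots r₁ = -7, r₂ = 6 (distinct).
General solution: u(n) = A·(-7)^n + B·(6)^n.
From u(0) = 8: A + B = 8.
From u(1) = -4: -7A + 6B = -4.
Solving: A = 4, B = 4.
So u(n) = 4 \left(-7\right)^{n} + 4 \cdot 6^{n}.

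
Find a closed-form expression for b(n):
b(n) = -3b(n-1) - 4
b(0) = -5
First-order linear non-homogeneous.
Homogeneous solution: b_h(n) = A·(-3)^n.
Try constant particular solution b_p = K: K = -3K - 4 ⇒ K = -1.
General: b(n) = A·(-3)^n - 1.
Apply b(0) = -5: A - 1 = -5 ⇒ A = -4.
So b(n) = - 4 \left(-3\right)^{n} - 1.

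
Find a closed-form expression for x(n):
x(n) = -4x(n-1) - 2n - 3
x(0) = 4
First-order linear with linear forcing.
Homogeneous solution: x_h(n) = A·(-4)^n.
Try particular x_p(n) = pn + q. Substituting:
  pn + q = -4(p(n-1) + q) - 2n - 3.
Matching the n-coefficient: p = -4p - 2 ⇒ p = - \frac{2}{5}.
Matching constants: q = 4p - 4q - 3 ⇒ q = - \frac{23}{25}.
General: x(n) = A·(-4)^n - \frac{2 n}{5} - \frac{23}{25}.
Apply x(0) = 4: A - \frac{23}{25} = 4 ⇒ A = \frac{123}{25}.
So x(n) = \frac{123 \left(-4\right)^{n}}{25} - \frac{2 n}{5} - \frac{23}{25}.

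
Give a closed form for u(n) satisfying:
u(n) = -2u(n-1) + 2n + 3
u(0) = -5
First-order linear with linear forcing.
Homogeneous solution: u_h(n) = A·(-2)^n.
Try particular u_p(n) = pn + q. Substituting:
  pn + q = -2(p(n-1) + q) + 2n + 3.
Matching the n-coefficient: p = -2p + 2 ⇒ p = \frac{2}{3}.
Matching constants: q = 2p - 2q + 3 ⇒ q = \frac{13}{9}.
General: u(n) = A·(-2)^n + \frac{2 n}{3} + \frac{13}{9}.
Apply u(0) = -5: A + \frac{13}{9} = -5 ⇒ A = - \frac{58}{9}.
So u(n) = - \frac{58 \left(-2\right)^{n}}{9} + \frac{2 n}{3} + \frac{13}{9}.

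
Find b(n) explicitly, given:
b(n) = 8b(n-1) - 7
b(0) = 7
First-order linear non-homogeneous.
Homogeneous solution: b_h(n) = A·(8)^n.
Try constant particular solution b_p = K: K = 8K - 7 ⇒ K = 1.
General: b(n) = A·(8)^n + 1.
Apply b(0) = 7: A + 1 = 7 ⇒ A = 6.
So b(n) = 6 \cdot 8^{n} + 1.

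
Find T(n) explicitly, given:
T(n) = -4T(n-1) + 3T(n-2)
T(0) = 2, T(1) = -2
Characteristic equation: x² + 4x - 3 = 0.
Discriminant Δ = (-4)² + 4·(3) = 28.
Roots r₁,₂ = (-4 ± √28)/2, so r₁ = -2 + \sqrt{7}, r₂ = - \sqrt{7} - 2.
General solution: T(n) = A·r₁^n + B·r₂^n.
From the initial conditions, A + B = 2 and r₁A + r₂B = -2.
Since r₁ - r₂ = √28: A = (-2 - (2)r₂)/√28 = \frac{\sqrt{7}}{7} + 1, and B = 2 - A = 1 - \frac{\sqrt{7}}{7}.
So T(n) = \left(\frac{\sqrt{7}}{7} + 1\right)\left(-2 + \sqrt{7}\right)^n + \left(1 - \frac{\sqrt{7}}{7}\right)\left(- \sqrt{7} - 2\right)^n.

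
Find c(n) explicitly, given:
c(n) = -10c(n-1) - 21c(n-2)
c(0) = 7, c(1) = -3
Characteristic equation: x² + 10x + 21 = 0, which factors as (x - (-3))(x - (-7)) = 0.
Roots r₁ = -3, r₂ = -7 (distinct).
General solution: c(n) = A·(-3)^n + B·(-7)^n.
From c(0) = 7: A + B = 7.
From c(1) = -3: -3A - 7B = -3.
Solving: A = \frac{23}{2}, B = - \frac{9}{2}.
So c(n) = \frac{23 \left(-3\right)^{n}}{2} - \frac{9 \left(-7\right)^{n}}{2}.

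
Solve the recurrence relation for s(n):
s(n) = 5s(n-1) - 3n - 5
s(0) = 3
First-order linear with linear forcing.
Homogeneous solution: s_h(n) = A·(5)^n.
Try particular s_p(n) = pn + q. Substituting:
  pn + q = 5(p(n-1) + q) - 3n - 5.
Matching the n-coefficient: p = 5p - 3 ⇒ p = \frac{3}{4}.
Matching constants: q = -5p + 5q - 5 ⇒ q = \frac{35}{16}.
General: s(n) = A·(5)^n + \frac{3 n}{4} + \frac{35}{16}.
Apply s(0) = 3: A + \frac{35}{16} = 3 ⇒ A = \frac{13}{16}.
So s(n) = \frac{13 \cdot 5^{n}}{16} + \frac{3 n}{4} + \frac{35}{16}.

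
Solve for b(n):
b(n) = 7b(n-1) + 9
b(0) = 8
First-order linear non-homogeneous.
Homogeneous solution: b_h(n) = A·(7)^n.
Try constant particular solution b_p = K: K = 7K + 9 ⇒ K = - \frac{3}{2}.
General: b(n) = A·(7)^n - \frac{3}{2}.
Apply b(0) = 8: A - \frac{3}{2} = 8 ⇒ A = \frac{19}{2}.
So b(n) = \frac{19 \cdot 7^{n}}{2} - \frac{3}{2}.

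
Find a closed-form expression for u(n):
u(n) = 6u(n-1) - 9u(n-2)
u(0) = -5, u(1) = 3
Characteristic equation: x² - 6x + 9 = 0, which is (x - (3))².
Repeated root r = 3.
General solution: u(n) = (A + Bn)·(3)^n.
From u(0) = -5: A = -5.
From u(1) = 3: (A + B)·(3) = 3 ⇒ B = 6.
So u(n) = \left(6 n - 5\right) \cdot (3)^n.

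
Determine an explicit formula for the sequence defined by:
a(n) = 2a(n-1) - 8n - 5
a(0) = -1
First-order linear with linear forcing.
Homogeneous solution: a_h(n) = A·(2)^n.
Try particular a_p(n) = pn + q. Substituting:
  pn + q = 2(p(n-1) + q) - 8n - 5.
Matching the n-coefficient: p = 2p - 8 ⇒ p = 8.
Matching constants: q = -2p + 2q - 5 ⇒ q = 21.
General: a(n) = A·(2)^n + 8 n + 21.
Apply a(0) = -1: A + 21 = -1 ⇒ A = -22.
So a(n) = - 22 \cdot 2^{n} + 8 n + 21.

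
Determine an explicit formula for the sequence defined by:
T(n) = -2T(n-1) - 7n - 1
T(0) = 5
First-order linear with linear forcing.
Homogeneous solution: T_h(n) = A·(-2)^n.
Try particular T_p(n) = pn + q. Substituting:
  pn + q = -2(p(n-1) + q) - 7n - 1.
Matching the n-coefficient: p = -2p - 7 ⇒ p = - \frac{7}{3}.
Matching constants: q = 2p - 2q - 1 ⇒ q = - \frac{17}{9}.
General: T(n) = A·(-2)^n - \frac{7 n}{3} - \frac{17}{9}.
Apply T(0) = 5: A - \frac{17}{9} = 5 ⇒ A = \frac{62}{9}.
So T(n) = \frac{62 \left(-2\right)^{n}}{9} - \frac{7 n}{3} - \frac{17}{9}.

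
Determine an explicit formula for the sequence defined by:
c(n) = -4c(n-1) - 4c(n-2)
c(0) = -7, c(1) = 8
Characteristic equation: x² + 4x + 4 = 0, which is (x - (-2))².
Repeated root r = -2.
General solution: c(n) = (A + Bn)·(-2)^n.
From c(0) = -7: A = -7.
From c(1) = 8: (A + B)·(-2) = 8 ⇒ B = 3.
So c(n) = \left(3 n - 7\right) \cdot (-2)^n.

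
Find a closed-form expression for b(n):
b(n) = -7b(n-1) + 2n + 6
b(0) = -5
First-order linear with linear forcing.
Homogeneous solution: b_h(n) = A·(-7)^n.
Try particular b_p(n) = pn + q. Substituting:
  pn + q = -7(p(n-1) + q) + 2n + 6.
Matching the n-coefficient: p = -7p + 2 ⇒ p = \frac{1}{4}.
Matching constants: q = 7p - 7q + 6 ⇒ q = \frac{31}{32}.
General: b(n) = A·(-7)^n + \frac{n}{4} + \frac{31}{32}.
Apply b(0) = -5: A + \frac{31}{32} = -5 ⇒ A = - \frac{191}{32}.
So b(n) = - \frac{191 \left(-7\right)^{n}}{32} + \frac{n}{4} + \frac{31}{32}.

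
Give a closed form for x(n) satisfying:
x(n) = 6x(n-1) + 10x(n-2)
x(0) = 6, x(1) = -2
Characteristic equation: x² - 6x - 10 = 0.
Discriminant Δ = (6)² + 4·(10) = 76.
Roots r₁,₂ = (6 ± √76)/2, so r₁ = 3 + \sqrt{19}, r₂ = 3 - \sqrt{19}.
General solution: x(n) = A·r₁^n + B·r₂^n.
From the initial conditions, A + B = 6 and r₁A + r₂B = -2.
Since r₁ - r₂ = √76: A = (-2 - (6)r₂)/√76 = 3 - \frac{10 \sqrt{19}}{19}, and B = 6 - A = \frac{10 \sqrt{19}}{19} + 3.
So x(n) = \left(3 - \frac{10 \sqrt{19}}{19}\right)\left(3 + \sqrt{19}\right)^n + \left(\frac{10 \sqrt{19}}{19} + 3\right)\left(3 - \sqrt{19}\right)^n.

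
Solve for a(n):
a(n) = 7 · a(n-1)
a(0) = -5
Pure geometric recurrence with ratio 7.
By induction a(n) = a(0) · (7)^n = - 5 \cdot 7^{n}.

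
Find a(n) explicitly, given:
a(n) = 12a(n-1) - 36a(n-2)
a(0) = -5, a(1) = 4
Characteristic equation: x² - 12x + 36 = 0, which is (x - (6))².
Repeated root r = 6.
General solution: a(n) = (A + Bn)·(6)^n.
From a(0) = -5: A = -5.
From a(1) = 4: (A + B)·(6) = 4 ⇒ B = \frac{17}{3}.
So a(n) = \left(\frac{17 n}{3} - 5\right) \cdot (6)^n.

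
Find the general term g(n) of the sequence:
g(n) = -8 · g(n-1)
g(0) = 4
Pure geometric recurrence with ratio -8.
By induction g(n) = g(0) · (-8)^n = 4 \left(-8\right)^{n}.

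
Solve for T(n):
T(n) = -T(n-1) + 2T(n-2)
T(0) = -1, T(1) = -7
Characteristic equation: x² + x - 2 = 0, which factors as (x - (1))(x - (-2)) = 0.
Roots r₁ = 1, r₂ = -2 (distinct).
General solution: T(n) = A·(1)^n + B·(-2)^n.
From T(0) = -1: A + B = -1.
From T(1) = -7: A - 2B = -7.
Solving: A = -3, B = 2.
So T(n) = 2 \left(-2\right)^{n} - 3.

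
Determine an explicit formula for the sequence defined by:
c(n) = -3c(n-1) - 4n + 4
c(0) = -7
First-order linear with linear forcing.
Homogeneous solution: c_h(n) = A·(-3)^n.
Try particular c_p(n) = pn + q. Substituting:
  pn + q = -3(p(n-1) + q) - 4n + 4.
Matching the n-coefficient: p = -3p - 4 ⇒ p = -1.
Matching constants: q = 3p - 3q + 4 ⇒ q = \frac{1}{4}.
General: c(n) = A·(-3)^n - n + \frac{1}{4}.
Apply c(0) = -7: A + \frac{1}{4} = -7 ⇒ A = - \frac{29}{4}.
So c(n) = - \frac{29 \left(-3\right)^{n}}{4} - n + \frac{1}{4}.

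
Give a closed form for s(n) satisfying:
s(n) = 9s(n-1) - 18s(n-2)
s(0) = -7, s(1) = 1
Characteristic equation: x² - 9x + 18 = 0, which factors as (x - (6))(x - (3)) = 0.
Roots r₁ = 6, r₂ = 3 (distinct).
General solution: s(n) = A·(6)^n + B·(3)^n.
From s(0) = -7: A + B = -7.
From s(1) = 1: 6A + 3B = 1.
Solving: A = \frac{22}{3}, B = - \frac{43}{3}.
So s(n) = - \frac{43 \cdot 3^{n}}{3} + \frac{22 \cdot 6^{n}}{3}.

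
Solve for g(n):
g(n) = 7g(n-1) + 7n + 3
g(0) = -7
First-order linear with linear forcing.
Homogeneous solution: g_h(n) = A·(7)^n.
Try particular g_p(n) = pn + q. Substituting:
  pn + q = 7(p(n-1) + q) + 7n + 3.
Matching the n-coefficient: p = 7p + 7 ⇒ p = - \frac{7}{6}.
Matching constants: q = -7p + 7q + 3 ⇒ q = - \frac{67}{36}.
General: g(n) = A·(7)^n - \frac{7 n}{6} - \frac{67}{36}.
Apply g(0) = -7: A - \frac{67}{36} = -7 ⇒ A = - \frac{185}{36}.
So g(n) = - \frac{185 \cdot 7^{n}}{36} - \frac{7 n}{6} - \frac{67}{36}.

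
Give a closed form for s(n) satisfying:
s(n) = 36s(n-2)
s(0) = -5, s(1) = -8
Characteristic equation: x² - 36 = 0, which factors as (x - (6))(x - (-6)) = 0.
Roots r₁ = 6, r₂ = -6 (distinct).
General solution: s(n) = A·(6)^n + B·(-6)^n.
From s(0) = -5: A + B = -5.
From s(1) = -8: 6A - 6B = -8.
Solving: A = - \frac{19}{6}, B = - \frac{11}{6}.
So s(n) = - \frac{11 \left(-6\right)^{n}}{6} - \frac{19 \cdot 6^{n}}{6}.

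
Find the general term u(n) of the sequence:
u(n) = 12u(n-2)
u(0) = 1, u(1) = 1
Characteristic equation: x² - 12 = 0.
Discriminant Δ = (0)² + 4·(12) = 48.
Roots r₁,₂ = (0 ± √48)/2, so r₁ = 2 \sqrt{3}, r₂ = - 2 \sqrt{3}.
General solution: u(n) = A·r₁^n + B·r₂^n.
From the initial conditions, A + B = 1 and r₁A + r₂B = 1.
Since r₁ - r₂ = √48: A = (1 - (1)r₂)/√48 = \frac{\sqrt{3}}{12} + \frac{1}{2}, and B = 1 - A = \frac{1}{2} - \frac{\sqrt{3}}{12}.
So u(n) = \left(\frac{\sqrt{3}}{12} + \frac{1}{2}\right)\left(2 \sqrt{3}\right)^n + \left(\frac{1}{2} - \frac{\sqrt{3}}{12}\right)\left(- 2 \sqrt{3}\right)^n.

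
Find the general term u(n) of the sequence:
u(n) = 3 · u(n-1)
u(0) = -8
Pure geometric recurrence with ratio 3.
By induction u(n) = u(0) · (3)^n = - 8 \cdot 3^{n}.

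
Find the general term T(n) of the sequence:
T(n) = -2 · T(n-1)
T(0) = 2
Pure geometric recurrence with ratio -2.
By induction T(n) = T(0) · (-2)^n = 2 \left(-2\right)^{n}.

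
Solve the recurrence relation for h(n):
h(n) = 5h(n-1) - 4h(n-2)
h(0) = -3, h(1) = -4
Characteristic equation: x² - 5x + 4 = 0, which factors as (x - (4))(x - (1)) = 0.
Roots r₁ = 4, r₂ = 1 (distinct).
General solution: h(n) = A·(4)^n + B·(1)^n.
From h(0) = -3: A + B = -3.
From h(1) = -4: 4A + B = -4.
Solving: A = - \frac{1}{3}, B = - \frac{8}{3}.
So h(n) = - \frac{4^{n}}{3} - \frac{8}{3}.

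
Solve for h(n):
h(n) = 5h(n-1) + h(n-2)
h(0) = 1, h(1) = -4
Characteristic equation: x² - 5x - 1 = 0.
Discriminant Δ = (5)² + 4·(1) = 29.
Roots r₁,₂ = (5 ± √29)/2, so r₁ = \frac{5}{2} + \frac{\sqrt{29}}{2}, r₂ = \frac{5}{2} - \frac{\sqrt{29}}{2}.
General solution: h(n) = A·r₁^n + B·r₂^n.
From the initial conditions, A + B = 1 and r₁A + r₂B = -4.
Since r₁ - r₂ = √29: A = (-4 - (1)r₂)/√29 = \frac{1}{2} - \frac{13 \sqrt{29}}{58}, and B = 1 - A = \frac{1}{2} + \frac{13 \sqrt{29}}{58}.
So h(n) = \left(\frac{1}{2} - \frac{13 \sqrt{29}}{58}\right)\left(\frac{5}{2} + \frac{\sqrt{29}}{2}\right)^n + \left(\frac{1}{2} + \frac{13 \sqrt{29}}{58}\right)\left(\frac{5}{2} - \frac{\sqrt{29}}{2}\right)^n.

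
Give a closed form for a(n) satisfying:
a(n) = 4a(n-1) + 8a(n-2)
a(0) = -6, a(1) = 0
Characteristic equation: x² - 4x - 8 = 0.
Discriminant Δ = (4)² + 4·(8) = 48.
Roots r₁,₂ = (4 ± √48)/2, so r₁ = 2 + 2 \sqrt{3}, r₂ = 2 - 2 \sqrt{3}.
General solution: a(n) = A·r₁^n + B·r₂^n.
From the initial conditions, A + B = -6 and r₁A + r₂B = 0.
Since r₁ - r₂ = √48: A = (0 - (-6)r₂)/√48 = -3 + \sqrt{3}, and B = -6 - A = -3 - \sqrt{3}.
So a(n) = \left(-3 + \sqrt{3}\right)\left(2 + 2 \sqrt{3}\right)^n + \left(-3 - \sqrt{3}\right)\left(2 - 2 \sqrt{3}\right)^n.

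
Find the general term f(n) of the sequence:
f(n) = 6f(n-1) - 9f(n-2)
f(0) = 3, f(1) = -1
Characteristic equation: x² - 6x + 9 = 0, which is (x - (3))².
Repeated root r = 3.
General solution: f(n) = (A + Bn)·(3)^n.
From f(0) = 3: A = 3.
From f(1) = -1: (A + B)·(3) = -1 ⇒ B = - \frac{10}{3}.
So f(n) = \left(3 - \frac{10 n}{3}\right) \cdot (3)^n.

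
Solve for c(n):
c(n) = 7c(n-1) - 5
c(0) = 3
First-order linear non-homogeneous.
Homogeneous solution: c_h(n) = A·(7)^n.
Try constant particular solution c_p = K: K = 7K - 5 ⇒ K = \frac{5}{6}.
General: c(n) = A·(7)^n + \frac{5}{6}.
Apply c(0) = 3: A + \frac{5}{6} = 3 ⇒ A = \frac{13}{6}.
So c(n) = \frac{13 \cdot 7^{n}}{6} + \frac{5}{6}.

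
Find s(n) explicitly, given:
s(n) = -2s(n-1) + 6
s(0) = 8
First-order linear non-homogeneous.
Homogeneous solution: s_h(n) = A·(-2)^n.
Try constant particular solution s_p = K: K = -2K + 6 ⇒ K = 2.
General: s(n) = A·(-2)^n + 2.
Apply s(0) = 8: A + 2 = 8 ⇒ A = 6.
So s(n) = 6 \left(-2\right)^{n} + 2.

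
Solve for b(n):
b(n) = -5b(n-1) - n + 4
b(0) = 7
First-order linear with linear forcing.
Homogeneous solution: b_h(n) = A·(-5)^n.
Try particular b_p(n) = pn + q. Substituting:
  pn + q = -5(p(n-1) + q) - n + 4.
Matching the n-coefficient: p = -5p - 1 ⇒ p = - \frac{1}{6}.
Matching constants: q = 5p - 5q + 4 ⇒ q = \frac{19}{36}.
General: b(n) = A·(-5)^n - \frac{n}{6} + \frac{19}{36}.
Apply b(0) = 7: A + \frac{19}{36} = 7 ⇒ A = \frac{233}{36}.
So b(n) = \frac{233 \left(-5\right)^{n}}{36} - \frac{n}{6} + \frac{19}{36}.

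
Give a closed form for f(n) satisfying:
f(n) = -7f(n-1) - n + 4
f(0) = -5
First-order linear with linear forcing.
Homogeneous solution: f_h(n) = A·(-7)^n.
Try particular f_p(n) = pn + q. Substituting:
  pn + q = -7(p(n-1) + q) - n + 4.
Matching the n-coefficient: p = -7p - 1 ⇒ p = - \frac{1}{8}.
Matching constants: q = 7p - 7q + 4 ⇒ q = \frac{25}{64}.
General: f(n) = A·(-7)^n - \frac{n}{8} + \frac{25}{64}.
Apply f(0) = -5: A + \frac{25}{64} = -5 ⇒ A = - \frac{345}{64}.
So f(n) = - \frac{345 \left(-7\right)^{n}}{64} - \frac{n}{8} + \frac{25}{64}.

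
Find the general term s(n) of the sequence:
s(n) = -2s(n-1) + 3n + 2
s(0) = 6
First-order linear with linear forcing.
Homogeneous solution: s_h(n) = A·(-2)^n.
Try particular s_p(n) = pn + q. Substituting:
  pn + q = -2(p(n-1) + q) + 3n + 2.
Matching the n-coefficient: p = -2p + 3 ⇒ p = 1.
Matching constants: q = 2p - 2q + 2 ⇒ q = \frac{4}{3}.
General: s(n) = A·(-2)^n + n + \frac{4}{3}.
Apply s(0) = 6: A + \frac{4}{3} = 6 ⇒ A = \frac{14}{3}.
So s(n) = \frac{14 \left(-2\right)^{n}}{3} + n + \frac{4}{3}.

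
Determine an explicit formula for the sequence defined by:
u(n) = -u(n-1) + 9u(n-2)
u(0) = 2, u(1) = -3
Characteristic equation: x² + x - 9 = 0.
Discriminant Δ = (-1)² + 4·(9) = 37.
Roots r₁,₂ = (-1 ± √37)/2, so r₁ = - \frac{1}{2} + \frac{\sqrt{37}}{2}, r₂ = - \frac{\sqrt{37}}{2} - \frac{1}{2}.
General solution: u(n) = A·r₁^n + B·r₂^n.
From the initial conditions, A + B = 2 and r₁A + r₂B = -3.
Since r₁ - r₂ = √37: A = (-3 - (2)r₂)/√37 = 1 - \frac{2 \sqrt{37}}{37}, and B = 2 - A = \frac{2 \sqrt{37}}{37} + 1.
So u(n) = \left(1 - \frac{2 \sqrt{37}}{37}\right)\left(- \frac{1}{2} + \frac{\sqrt{37}}{2}\right)^n + \left(\frac{2 \sqrt{37}}{37} + 1\right)\left(- \frac{\sqrt{37}}{2} - \frac{1}{2}\right)^n.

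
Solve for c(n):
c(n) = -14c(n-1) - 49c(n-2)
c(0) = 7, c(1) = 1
Characteristic equation: x² + 14x + 49 = 0, which is (x - (-7))².
Repeated root r = -7.
General solution: c(n) = (A + Bn)·(-7)^n.
From c(0) = 7: A = 7.
From c(1) = 1: (A + B)·(-7) = 1 ⇒ B = - \frac{50}{7}.
So c(n) = \left(7 - \frac{50 n}{7}\right) \cdot (-7)^n.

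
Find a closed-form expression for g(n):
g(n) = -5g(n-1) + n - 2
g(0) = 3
First-order linear with linear forcing.
Homogeneous solution: g_h(n) = A·(-5)^n.
Try particular g_p(n) = pn + q. Substituting:
  pn + q = -5(p(n-1) + q) + n - 2.
Matching the n-coefficient: p = -5p + 1 ⇒ p = \frac{1}{6}.
Matching constants: q = 5p - 5q - 2 ⇒ q = - \frac{7}{36}.
General: g(n) = A·(-5)^n + \frac{n}{6} - \frac{7}{36}.
Apply g(0) = 3: A - \frac{7}{36} = 3 ⇒ A = \frac{115}{36}.
So g(n) = \frac{115 \left(-5\right)^{n}}{36} + \frac{n}{6} - \frac{7}{36}.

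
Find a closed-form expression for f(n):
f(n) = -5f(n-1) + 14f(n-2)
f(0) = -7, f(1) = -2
Characteristic equation: x² + 5x - 14 = 0, which factors as (x - (-7))(x - (2)) = 0.
Roots r₁ = -7, r₂ = 2 (distinct).
General solution: f(n) = A·(-7)^n + B·(2)^n.
From f(0) = -7: A + B = -7.
From f(1) = -2: -7A + 2B = -2.
Solving: A = - \frac{4}{3}, B = - \frac{17}{3}.
So f(n) = - \frac{4 \left(-7\right)^{n}}{3} - \frac{17 \cdot 2^{n}}{3}.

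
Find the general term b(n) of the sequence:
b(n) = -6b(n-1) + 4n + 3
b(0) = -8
First-order linear with linear forcing.
Homogeneous solution: b_h(n) = A·(-6)^n.
Try particular b_p(n) = pn + q. Substituting:
  pn + q = -6(p(n-1) + q) + 4n + 3.
Matching the n-coefficient: p = -6p + 4 ⇒ p = \frac{4}{7}.
Matching constants: q = 6p - 6q + 3 ⇒ q = \frac{45}{49}.
General: b(n) = A·(-6)^n + \frac{4 n}{7} + \frac{45}{49}.
Apply b(0) = -8: A + \frac{45}{49} = -8 ⇒ A = - \frac{437}{49}.
So b(n) = - \frac{437 \left(-6\right)^{n}}{49} + \frac{4 n}{7} + \frac{45}{49}.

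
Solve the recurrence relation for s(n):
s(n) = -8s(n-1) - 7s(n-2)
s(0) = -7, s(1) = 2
Characteristic equation: x² + 8x + 7 = 0, which factors as (x - (-1))(x - (-7)) = 0.
Roots r₁ = -1, r₂ = -7 (distinct).
General solution: s(n) = A·(-1)^n + B·(-7)^n.
From s(0) = -7: A + B = -7.
From s(1) = 2: -A - 7B = 2.
Solving: A = - \frac{47}{6}, B = \frac{5}{6}.
So s(n) = - \frac{47 \left(-1\right)^{n}}{6} + \frac{5 \left(-7\right)^{n}}{6}.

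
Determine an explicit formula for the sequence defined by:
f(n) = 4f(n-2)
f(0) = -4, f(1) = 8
Characteristic equation: x² - 4 = 0, which factors as (x - (-2))(x - (2)) = 0.
Roots r₁ = -2, r₂ = 2 (distinct).
General solution: f(n) = A·(-2)^n + B·(2)^n.
From f(0) = -4: A + B = -4.
From f(1) = 8: -2A + 2B = 8.
Solving: A = -4, B = 0.
So f(n) = - 4 \left(-2\right)^{n}.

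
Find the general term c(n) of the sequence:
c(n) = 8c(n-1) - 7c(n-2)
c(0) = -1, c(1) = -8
Characteristic equation: x² - 8x + 7 = 0, which factors as (x - (7))(x - (1)) = 0.
Roots r₁ = 7, r₂ = 1 (distinct).
General solution: c(n) = A·(7)^n + B·(1)^n.
From c(0) = -1: A + B = -1.
From c(1) = -8: 7A + B = -8.
Solving: A = - \frac{7}{6}, B = \frac{1}{6}.
So c(n) = \frac{1}{6} - \frac{7 \cdot 7^{n}}{6}.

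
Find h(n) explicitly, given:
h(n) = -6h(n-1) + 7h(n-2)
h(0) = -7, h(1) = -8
Characteristic equation: x² + 6x - 7 = 0, which factors as (x - (-7))(x - (1)) = 0.
Roots r₁ = -7, r₂ = 1 (distinct).
General solution: h(n) = A·(-7)^n + B·(1)^n.
From h(0) = -7: A + B = -7.
From h(1) = -8: -7A + B = -8.
Solving: A = \frac{1}{8}, B = - \frac{57}{8}.
So h(n) = \frac{\left(-7\right)^{n}}{8} - \frac{57}{8}.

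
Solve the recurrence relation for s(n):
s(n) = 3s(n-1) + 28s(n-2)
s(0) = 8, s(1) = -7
Characteristic equation: x² - 3x - 28 = 0, which factors as (x - (7))(x - (-4)) = 0.
Roots r₁ = 7, r₂ = -4 (distinct).
General solution: s(n) = A·(7)^n + B·(-4)^n.
From s(0) = 8: A + B = 8.
From s(1) = -7: 7A - 4B = -7.
Solving: A = \frac{25}{11}, B = \frac{63}{11}.
So s(n) = \frac{63 \left(-4\right)^{n}}{11} + \frac{25 \cdot 7^{n}}{11}.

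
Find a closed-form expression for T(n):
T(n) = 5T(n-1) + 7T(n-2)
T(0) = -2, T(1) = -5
Characteristic equation: x² - 5x - 7 = 0.
Discriminant Δ = (5)² + 4·(7) = 53.
Roots r₁,₂ = (5 ± √53)/2, so r₁ = \frac{5}{2} + \frac{\sqrt{53}}{2}, r₂ = \frac{5}{2} - \frac{\sqrt{53}}{2}.
General solution: T(n) = A·r₁^n + B·r₂^n.
From the initial conditions, A + B = -2 and r₁A + r₂B = -5.
Since r₁ - r₂ = √53: A = (-5 - (-2)r₂)/√53 = -1, and B = -2 - A = -1.
So T(n) = \left(-1\right)\left(\frac{5}{2} + \frac{\sqrt{53}}{2}\right)^n + \left(-1\right)\left(\frac{5}{2} - \frac{\sqrt{53}}{2}\right)^n.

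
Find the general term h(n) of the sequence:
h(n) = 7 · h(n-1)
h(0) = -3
Pure geometric recurrence with ratio 7.
By induction h(n) = h(0) · (7)^n = - 3 \cdot 7^{n}.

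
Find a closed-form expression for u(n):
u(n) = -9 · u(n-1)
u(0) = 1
Pure geometric recurrence with ratio -9.
By induction u(n) = u(0) · (-9)^n = \left(-9\right)^{n}.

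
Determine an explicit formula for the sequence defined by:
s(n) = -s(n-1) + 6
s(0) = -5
First-order linear non-homogeneous.
Homogeneous solution: s_h(n) = A·(-1)^n.
Try constant particular solution s_p = K: K = -K + 6 ⇒ K = 3.
General: s(n) = A·(-1)^n + 3.
Apply s(0) = -5: A + 3 = -5 ⇒ A = -8.
So s(n) = 3 - 8 \left(-1\right)^{n}.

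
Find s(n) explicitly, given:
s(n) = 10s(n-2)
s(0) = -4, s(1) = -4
Characteristic equation: x² - 10 = 0.
Discriminant Δ = (0)² + 4·(10) = 40.
Roots r₁,₂ = (0 ± √40)/2, so r₁ = \sqrt{10}, r₂ = - \sqrt{10}.
General solution: s(n) = A·r₁^n + B·r₂^n.
From the initial conditions, A + B = -4 and r₁A + r₂B = -4.
Since r₁ - r₂ = √40: A = (-4 - (-4)r₂)/√40 = -2 - \frac{\sqrt{10}}{5}, and B = -4 - A = -2 + \frac{\sqrt{10}}{5}.
So s(n) = \left(-2 - \frac{\sqrt{10}}{5}\right)\left(\sqrt{10}\right)^n + \left(-2 + \frac{\sqrt{10}}{5}\right)\left(- \sqrt{10}\right)^n.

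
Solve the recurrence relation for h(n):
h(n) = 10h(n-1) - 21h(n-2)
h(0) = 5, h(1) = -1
Characteristic equation: x² - 10x + 21 = 0, which factors as (x - (7))(x - (3)) = 0.
Roots r₁ = 7, r₂ = 3 (distinct).
General solution: h(n) = A·(7)^n + B·(3)^n.
From h(0) = 5: A + B = 5.
From h(1) = -1: 7A + 3B = -1.
Solving: A = -4, B = 9.
So h(n) = 9 \cdot 3^{n} - 4 \cdot 7^{n}.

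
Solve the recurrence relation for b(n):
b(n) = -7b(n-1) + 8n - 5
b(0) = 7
First-order linear with linear forcing.
Homogeneous solution: b_h(n) = A·(-7)^n.
Try particular b_p(n) = pn + q. Substituting:
  pn + q = -7(p(n-1) + q) + 8n - 5.
Matching the n-coefficient: p = -7p + 8 ⇒ p = 1.
Matching constants: q = 7p - 7q - 5 ⇒ q = \frac{1}{4}.
General: b(n) = A·(-7)^n + n + \frac{1}{4}.
Apply b(0) = 7: A + \frac{1}{4} = 7 ⇒ A = \frac{27}{4}.
So b(n) = \frac{27 \left(-7\right)^{n}}{4} + n + \frac{1}{4}.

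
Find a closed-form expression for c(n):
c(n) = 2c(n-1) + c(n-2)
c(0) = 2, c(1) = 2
Characteristic equation: x² - 2x - 1 = 0.
Discriminant Δ = (2)² + 4·(1) = 8.
Roots r₁,₂ = (2 ± √8)/2, so r₁ = 1 + \sqrt{2}, r₂ = 1 - \sqrt{2}.
General solution: c(n) = A·r₁^n + B·r₂^n.
From the initial conditions, A + B = 2 and r₁A + r₂B = 2.
Since r₁ - r₂ = √8: A = (2 - (2)r₂)/√8 = 1, and B = 2 - A = 1.
So c(n) = \left(1\right)\left(1 + \sqrt{2}\right)^n + \left(1\right)\left(1 - \sqrt{2}\right)^n.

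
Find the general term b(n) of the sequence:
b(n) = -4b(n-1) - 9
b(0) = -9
First-order linear non-homogeneous.
Homogeneous solution: b_h(n) = A·(-4)^n.
Try constant particular solution b_p = K: K = -4K - 9 ⇒ K = - \frac{9}{5}.
General: b(n) = A·(-4)^n - \frac{9}{5}.
Apply b(0) = -9: A - \frac{9}{5} = -9 ⇒ A = - \frac{36}{5}.
So b(n) = - \frac{36 \left(-4\right)^{n}}{5} - \frac{9}{5}.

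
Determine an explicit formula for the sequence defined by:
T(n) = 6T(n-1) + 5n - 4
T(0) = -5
First-order linear with linear forcing.
Homogeneous solution: T_h(n) = A·(6)^n.
Try particular T_p(n) = pn + q. Substituting:
  pn + q = 6(p(n-1) + q) + 5n - 4.
Matching the n-coefficient: p = 6p + 5 ⇒ p = -1.
Matching constants: q = -6p + 6q - 4 ⇒ q = - \frac{2}{5}.
General: T(n) = A·(6)^n - n - \frac{2}{5}.
Apply T(0) = -5: A - \frac{2}{5} = -5 ⇒ A = - \frac{23}{5}.
So T(n) = - \frac{23 \cdot 6^{n}}{5} - n - \frac{2}{5}.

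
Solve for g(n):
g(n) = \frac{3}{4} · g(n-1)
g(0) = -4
Pure geometric recurrence with ratio \frac{3}{4}.
By induction g(n) = g(0) · (\frac{3}{4})^n = - 4 \left(\frac{3}{4}\right)^{n}.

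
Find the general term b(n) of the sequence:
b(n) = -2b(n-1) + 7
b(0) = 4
First-order linear non-homogeneous.
Homogeneous solution: b_h(n) = A·(-2)^n.
Try constant particular solution b_p = K: K = -2K + 7 ⇒ K = \frac{7}{3}.
General: b(n) = A·(-2)^n + \frac{7}{3}.
Apply b(0) = 4: A + \frac{7}{3} = 4 ⇒ A = \frac{5}{3}.
So b(n) = \frac{5 \left(-2\right)^{n}}{3} + \frac{7}{3}.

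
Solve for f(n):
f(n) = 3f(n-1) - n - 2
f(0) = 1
First-order linear with linear forcing.
Homogeneous solution: f_h(n) = A·(3)^n.
Try particular f_p(n) = pn + q. Substituting:
  pn + q = 3(p(n-1) + q) - n - 2.
Matching the n-coefficient: p = 3p - 1 ⇒ p = \frac{1}{2}.
Matching constants: q = -3p + 3q - 2 ⇒ q = \frac{7}{4}.
General: f(n) = A·(3)^n + \frac{n}{2} + \frac{7}{4}.
Apply f(0) = 1: A + \frac{7}{4} = 1 ⇒ A = - \frac{3}{4}.
So f(n) = - \frac{3 \cdot 3^{n}}{4} + \frac{n}{2} + \frac{7}{4}.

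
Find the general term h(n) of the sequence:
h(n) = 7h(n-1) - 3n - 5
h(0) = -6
First-order linear with linear forcing.
Homogeneous solution: h_h(n) = A·(7)^n.
Try particular h_p(n) = pn + q. Substituting:
  pn + q = 7(p(n-1) + q) - 3n - 5.
Matching the n-coefficient: p = 7p - 3 ⇒ p = \frac{1}{2}.
Matching constants: q = -7p + 7q - 5 ⇒ q = \frac{17}{12}.
General: h(n) = A·(7)^n + \frac{n}{2} + \frac{17}{12}.
Apply h(0) = -6: A + \frac{17}{12} = -6 ⇒ A = - \frac{89}{12}.
So h(n) = - \frac{89 \cdot 7^{n}}{12} + \frac{n}{2} + \frac{17}{12}.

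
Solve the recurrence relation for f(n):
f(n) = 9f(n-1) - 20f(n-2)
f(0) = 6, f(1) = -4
Characteristic equation: x² - 9x + 20 = 0, which factors as (x - (5))(x - (4)) = 0.
Roots r₁ = 5, r₂ = 4 (distinct).
General solution: f(n) = A·(5)^n + B·(4)^n.
From f(0) = 6: A + B = 6.
From f(1) = -4: 5A + 4B = -4.
Solving: A = -28, B = 34.
So f(n) = 34 \cdot 4^{n} - 28 \cdot 5^{n}.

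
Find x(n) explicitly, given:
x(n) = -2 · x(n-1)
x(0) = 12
Pure geometric recurrence with ratio -2.
By induction x(n) = x(0) · (-2)^n = 12 \left(-2\right)^{n}.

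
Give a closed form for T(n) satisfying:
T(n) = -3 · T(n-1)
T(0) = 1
Pure geometric recurrence with ratio -3.
By induction T(n) = T(0) · (-3)^n = \left(-3\right)^{n}.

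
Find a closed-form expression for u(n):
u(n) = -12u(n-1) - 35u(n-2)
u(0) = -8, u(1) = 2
Characteristic equation: x² + 12x + 35 = 0, which factors as (x - (-7))(x - (-5)) = 0.
Roots r₁ = -7, r₂ = -5 (distinct).
General solution: u(n) = A·(-7)^n + B·(-5)^n.
From u(0) = -8: A + B = -8.
From u(1) = 2: -7A - 5B = 2.
Solving: A = 19, B = -27.
So u(n) = - 27 \left(-5\right)^{n} + 19 \left(-7\right)^{n}.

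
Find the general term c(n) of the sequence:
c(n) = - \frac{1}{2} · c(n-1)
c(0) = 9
Pure geometric recurrence with ratio - \frac{1}{2}.
By induction c(n) = c(0) · (- \frac{1}{2})^n = 9 \left(- \frac{1}{2}\right)^{n}.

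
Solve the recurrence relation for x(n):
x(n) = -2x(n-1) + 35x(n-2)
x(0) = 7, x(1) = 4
Characteristic equation: x² + 2x - 35 = 0, which factors as (x - (5))(x - (-7)) = 0.
Roots r₁ = 5, r₂ = -7 (distinct).
General solution: x(n) = A·(5)^n + B·(-7)^n.
From x(0) = 7: A + B = 7.
From x(1) = 4: 5A - 7B = 4.
Solving: A = \frac{53}{12}, B = \frac{31}{12}.
So x(n) = \frac{31 \left(-7\right)^{n}}{12} + \frac{53 \cdot 5^{n}}{12}.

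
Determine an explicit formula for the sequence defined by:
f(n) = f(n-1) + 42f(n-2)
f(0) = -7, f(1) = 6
Characteristic equation: x² - x - 42 = 0, which factors as (x - (-6))(x - (7)) = 0.
Roots r₁ = -6, r₂ = 7 (distinct).
General solution: f(n) = A·(-6)^n + B·(7)^n.
From f(0) = -7: A + B = -7.
From f(1) = 6: -6A + 7B = 6.
Solving: A = - \frac{55}{13}, B = - \frac{36}{13}.
So f(n) = - \frac{55 \left(-6\right)^{n}}{13} - \frac{36 \cdot 7^{n}}{13}.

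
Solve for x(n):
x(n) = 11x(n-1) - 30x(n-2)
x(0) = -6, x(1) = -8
Characteristic equation: x² - 11x + 30 = 0, which factors as (x - (6))(x - (5)) = 0.
Roots r₁ = 6, r₂ = 5 (distinct).
General solution: x(n) = A·(6)^n + B·(5)^n.
From x(0) = -6: A + B = -6.
From x(1) = -8: 6A + 5B = -8.
Solving: A = 22, B = -28.
So x(n) = - 28 \cdot 5^{n} + 22 \cdot 6^{n}.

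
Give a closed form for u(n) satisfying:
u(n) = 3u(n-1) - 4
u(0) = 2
First-order linear non-homogeneous.
Homogeneous solution: u_h(n) = A·(3)^n.
Try constant particular solution u_p = K: K = 3K - 4 ⇒ K = 2.
General: u(n) = A·(3)^n + 2.
Apply u(0) = 2: A + 2 = 2 ⇒ A = 0.
So u(n) = 2.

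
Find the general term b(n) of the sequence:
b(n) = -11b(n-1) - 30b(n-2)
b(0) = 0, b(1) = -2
Characteristic equation: x² + 11x + 30 = 0, which factors as (x - (-5))(x - (-6)) = 0.
Roots r₁ = -5, r₂ = -6 (distinct).
General solution: b(n) = A·(-5)^n + B·(-6)^n.
From b(0) = 0: A + B = 0.
From b(1) = -2: -5A - 6B = -2.
Solving: A = -2, B = 2.
So b(n) = - 2 \left(-5\right)^{n} + 2 \left(-6\right)^{n}.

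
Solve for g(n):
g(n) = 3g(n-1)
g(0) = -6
This is a homogeneous first-order recurrence with ratio 3.
By induction g(n) = g(0) · (3)^n = - 6 \cdot 3^{n}.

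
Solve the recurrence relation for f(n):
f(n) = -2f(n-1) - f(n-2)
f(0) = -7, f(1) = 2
Characteristic equation: x² + 2x + 1 = 0, which is (x - (-1))².
Repeated root r = -1.
General solution: f(n) = (A + Bn)·(-1)^n.
From f(0) = -7: A = -7.
From f(1) = 2: (A + B)·(-1) = 2 ⇒ B = 5.
So f(n) = \left(5 n - 7\right) \cdot (-1)^n.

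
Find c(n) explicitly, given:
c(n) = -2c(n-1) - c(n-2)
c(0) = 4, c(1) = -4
Characteristic equation: x² + 2x + 1 = 0, which is (x - (-1))².
Repeated root r = -1.
General solution: c(n) = (A + Bn)·(-1)^n.
From c(0) = 4: A = 4.
From c(1) = -4: (A + B)·(-1) = -4 ⇒ B = 0.
So c(n) = \left(4\right) \cdot (-1)^n.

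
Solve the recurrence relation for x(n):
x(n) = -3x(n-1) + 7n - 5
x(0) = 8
First-order linear with linear forcing.
Homogeneous solution: x_h(n) = A·(-3)^n.
Try particular x_p(n) = pn + q. Substituting:
  pn + q = -3(p(n-1) + q) + 7n - 5.
Matching the n-coefficient: p = -3p + 7 ⇒ p = \frac{7}{4}.
Matching constants: q = 3p - 3q - 5 ⇒ q = \frac{1}{16}.
General: x(n) = A·(-3)^n + \frac{7 n}{4} + \frac{1}{16}.
Apply x(0) = 8: A + \frac{1}{16} = 8 ⇒ A = \frac{127}{16}.
So x(n) = \frac{127 \left(-3\right)^{n}}{16} + \frac{7 n}{4} + \frac{1}{16}.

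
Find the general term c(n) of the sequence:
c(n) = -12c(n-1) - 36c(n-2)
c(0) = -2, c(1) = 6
Characteristic equation: x² + 12x + 36 = 0, which is (x - (-6))².
Repeated root r = -6.
General solution: c(n) = (A + Bn)·(-6)^n.
From c(0) = -2: A = -2.
From c(1) = 6: (A + B)·(-6) = 6 ⇒ B = 1.
So c(n) = \left(n - 2\right) \cdot (-6)^n.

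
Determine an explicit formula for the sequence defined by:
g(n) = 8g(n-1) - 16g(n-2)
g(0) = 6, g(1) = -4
Characteristic equation: x² - 8x + 16 = 0, which is (x - (4))².
Repeated root r = 4.
General solution: g(n) = (A + Bn)·(4)^n.
From g(0) = 6: A = 6.
From g(1) = -4: (A + B)·(4) = -4 ⇒ B = -7.
So g(n) = \left(6 - 7 n\right) \cdot (4)^n.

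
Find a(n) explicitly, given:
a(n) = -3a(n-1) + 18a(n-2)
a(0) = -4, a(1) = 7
Characteristic equation: x² + 3x - 18 = 0, which factors as (x - (-6))(x - (3)) = 0.
Roots r₁ = -6, r₂ = 3 (distinct).
General solution: a(n) = A·(-6)^n + B·(3)^n.
From a(0) = -4: A + B = -4.
From a(1) = 7: -6A + 3B = 7.
Solving: A = - \frac{19}{9}, B = - \frac{17}{9}.
So a(n) = - \frac{19 \left(-6\right)^{n}}{9} - \frac{17 \cdot 3^{n}}{9}.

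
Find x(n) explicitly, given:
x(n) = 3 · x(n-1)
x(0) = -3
Pure geometric recurrence with ratio 3.
By induction x(n) = x(0) · (3)^n = - 3 \cdot 3^{n}.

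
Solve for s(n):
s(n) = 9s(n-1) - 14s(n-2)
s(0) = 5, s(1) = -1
Characteristic equation: x² - 9x + 14 = 0, which factors as (x - (2))(x - (7)) = 0.
Roots r₁ = 2, r₂ = 7 (distinct).
General solution: s(n) = A·(2)^n + B·(7)^n.
From s(0) = 5: A + B = 5.
From s(1) = -1: 2A + 7B = -1.
Solving: A = \frac{36}{5}, B = - \frac{11}{5}.
So s(n) = \frac{36 \cdot 2^{n}}{5} - \frac{11 \cdot 7^{n}}{5}.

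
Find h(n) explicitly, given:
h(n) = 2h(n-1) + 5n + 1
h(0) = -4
First-order linear with linear forcing.
Homogeneous solution: h_h(n) = A·(2)^n.
Try particular h_p(n) = pn + q. Substituting:
  pn + q = 2(p(n-1) + q) + 5n + 1.
Matching the n-coefficient: p = 2p + 5 ⇒ p = -5.
Matching constants: q = -2p + 2q + 1 ⇒ q = -11.
General: h(n) = A·(2)^n - 5 n - 11.
Apply h(0) = -4: A - 11 = -4 ⇒ A = 7.
So h(n) = 7 \cdot 2^{n} - 5 n - 11.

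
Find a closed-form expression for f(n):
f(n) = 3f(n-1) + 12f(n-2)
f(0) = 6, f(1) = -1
Characteristic equation: x² - 3x - 12 = 0.
Discriminant Δ = (3)² + 4·(12) = 57.
Roots r₁,₂ = (3 ± √57)/2, so r₁ = \frac{3}{2} + \frac{\sqrt{57}}{2}, r₂ = \frac{3}{2} - \frac{\sqrt{57}}{2}.
General solution: f(n) = A·r₁^n + B·r₂^n.
From the initial conditions, A + B = 6 and r₁A + r₂B = -1.
Since r₁ - r₂ = √57: A = (-1 - (6)r₂)/√57 = 3 - \frac{10 \sqrt{57}}{57}, and B = 6 - A = \frac{10 \sqrt{57}}{57} + 3.
So f(n) = \left(3 - \frac{10 \sqrt{57}}{57}\right)\left(\frac{3}{2} + \frac{\sqrt{57}}{2}\right)^n + \left(\frac{10 \sqrt{57}}{57} + 3\right)\left(\frac{3}{2} - \frac{\sqrt{57}}{2}\right)^n.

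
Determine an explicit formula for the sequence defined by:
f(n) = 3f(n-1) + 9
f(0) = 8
First-order linear non-homogeneous.
Homogeneous solution: f_h(n) = A·(3)^n.
Try constant particular solution f_p = K: K = 3K + 9 ⇒ K = - \frac{9}{2}.
General: f(n) = A·(3)^n - \frac{9}{2}.
Apply f(0) = 8: A - \frac{9}{2} = 8 ⇒ A = \frac{25}{2}.
So f(n) = \frac{25 \cdot 3^{n}}{2} - \frac{9}{2}.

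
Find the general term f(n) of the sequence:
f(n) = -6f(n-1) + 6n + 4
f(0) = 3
First-order linear with linear forcing.
Homogeneous solution: f_h(n) = A·(-6)^n.
Try particular f_p(n) = pn + q. Substituting:
  pn + q = -6(p(n-1) + q) + 6n + 4.
Matching the n-coefficient: p = -6p + 6 ⇒ p = \frac{6}{7}.
Matching constants: q = 6p - 6q + 4 ⇒ q = \frac{64}{49}.
General: f(n) = A·(-6)^n + \frac{6 n}{7} + \frac{64}{49}.
Apply f(0) = 3: A + \frac{64}{49} = 3 ⇒ A = \frac{83}{49}.
So f(n) = \frac{83 \left(-6\right)^{n}}{49} + \frac{6 n}{7} + \frac{64}{49}.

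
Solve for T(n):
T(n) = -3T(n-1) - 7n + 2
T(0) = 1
First-order linear with linear forcing.
Homogeneous solution: T_h(n) = A·(-3)^n.
Try particular T_p(n) = pn + q. Substituting:
  pn + q = -3(p(n-1) + q) - 7n + 2.
Matching the n-coefficient: p = -3p - 7 ⇒ p = - \frac{7}{4}.
Matching constants: q = 3p - 3q + 2 ⇒ q = - \frac{13}{16}.
General: T(n) = A·(-3)^n - \frac{7 n}{4} - \frac{13}{16}.
Apply T(0) = 1: A - \frac{13}{16} = 1 ⇒ A = \frac{29}{16}.
So T(n) = \frac{29 \left(-3\right)^{n}}{16} - \frac{7 n}{4} - \frac{13}{16}.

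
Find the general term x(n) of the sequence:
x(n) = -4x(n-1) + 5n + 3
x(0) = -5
First-order linear with linear forcing.
Homogeneous solution: x_h(n) = A·(-4)^n.
Try particular x_p(n) = pn + q. Substituting:
  pn + q = -4(p(n-1) + q) + 5n + 3.
Matching the n-coefficient: p = -4p + 5 ⇒ p = 1.
Matching constants: q = 4p - 4q + 3 ⇒ q = \frac{7}{5}.
General: x(n) = A·(-4)^n + n + \frac{7}{5}.
Apply x(0) = -5: A + \frac{7}{5} = -5 ⇒ A = - \frac{32}{5}.
So x(n) = - \frac{32 \left(-4\right)^{n}}{5} + n + \frac{7}{5}.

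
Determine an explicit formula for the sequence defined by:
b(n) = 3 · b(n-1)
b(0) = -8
Pure geometric recurrence with ratio 3.
By induction b(n) = b(0) · (3)^n = - 8 \cdot 3^{n}.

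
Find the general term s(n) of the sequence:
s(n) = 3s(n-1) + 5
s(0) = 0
First-order linear non-homogeneous.
Homogeneous solution: s_h(n) = A·(3)^n.
Try constant particular solution s_p = K: K = 3K + 5 ⇒ K = - \frac{5}{2}.
General: s(n) = A·(3)^n - \frac{5}{2}.
Apply s(0) = 0: A - \frac{5}{2} = 0 ⇒ A = \frac{5}{2}.
So s(n) = \frac{5 \cdot 3^{n}}{2} - \frac{5}{2}.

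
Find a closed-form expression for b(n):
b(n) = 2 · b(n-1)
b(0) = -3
Pure geometric recurrence with ratio 2.
By induction b(n) = b(0) · (2)^n = - 3 \cdot 2^{n}.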